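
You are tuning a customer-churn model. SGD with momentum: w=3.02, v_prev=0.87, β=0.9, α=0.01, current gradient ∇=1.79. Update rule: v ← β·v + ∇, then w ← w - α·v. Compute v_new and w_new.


v_new = 0.9·0.87 + 1.79 = 0.783 + 1.79 = 2.573
w_new = 3.02 - 0.01·2.573 = 3.02 - 0.02573 = 2.99427

v_new=2.573, w_new=2.99427


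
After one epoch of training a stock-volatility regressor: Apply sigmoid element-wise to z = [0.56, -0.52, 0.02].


σ(0.56) = 1/(1+e^-0.56) = 0.6365
σ(-0.52) = 1/(1+e^0.52) = 0.3729
σ(0.02) = 1/(1+e^-0.02) = 0.505
result = [0.6365, 0.3729, 0.505]

[0.6365, 0.3729, 0.505]


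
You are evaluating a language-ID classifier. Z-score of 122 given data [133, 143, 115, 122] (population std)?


μ = 128.25, σ = 10.6624
z = (122 - 128.25)/10.6624 = -0.5862

-0.5862


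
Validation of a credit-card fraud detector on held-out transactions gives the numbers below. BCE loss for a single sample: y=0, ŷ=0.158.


BCE = -[y·ln(p) + (1-y)·ln(1-p)]
= -0 - 1·ln(1-0.158)
= -ln(0.842) = 0.172

0.172


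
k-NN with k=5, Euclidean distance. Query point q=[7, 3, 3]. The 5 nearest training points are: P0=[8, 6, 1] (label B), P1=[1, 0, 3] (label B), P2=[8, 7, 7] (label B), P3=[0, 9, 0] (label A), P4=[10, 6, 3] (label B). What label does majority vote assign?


d(q,P0) = 3.7417  (label B)
d(q,P1) = 6.7082  (label B)
d(q,P2) = 5.7446  (label B)
d(q,P3) = 9.6954  (label A)
d(q,P4) = 4.2426  (label B)
Votes: A=1, B=4
Majority → B

B


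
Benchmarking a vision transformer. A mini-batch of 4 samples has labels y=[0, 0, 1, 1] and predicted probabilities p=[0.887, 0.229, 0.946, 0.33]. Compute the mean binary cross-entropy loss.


L[0] = -ln(1-0.887) = -ln(0.113) = 2.1804
L[1] = -ln(1-0.229) = -ln(0.771) = 0.2601
L[2] = -ln(0.946) = 0.0555
L[3] = -ln(0.33) = 1.1087
mean = (2.1804 + 0.2601 + 0.0555 + 1.1087)/4 = 0.9012

0.9012


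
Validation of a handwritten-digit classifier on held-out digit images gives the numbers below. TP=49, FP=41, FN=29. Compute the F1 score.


Precision = 49/90 = 0.5444
Recall = 49/78 = 0.6282
F1 = 2·P·R/(P+R) = 2·TP/(2·TP+FP+FN) = 98/(98+41+29) = 98/168 = 0.5833

0.5833


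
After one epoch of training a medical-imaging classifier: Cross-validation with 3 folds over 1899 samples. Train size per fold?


Fold size = 1899/3 = 633
Training per fold = 1899 - 633 = 1266

1266


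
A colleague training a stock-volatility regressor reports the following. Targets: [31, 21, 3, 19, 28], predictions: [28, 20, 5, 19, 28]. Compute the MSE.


Squared errors: (31-28)²=9, (21-20)²=1, (3-5)²=4, (19-19)²=0, (28-28)²=0
Sum = 14
MSE = 14/5 = 14/5

14/5


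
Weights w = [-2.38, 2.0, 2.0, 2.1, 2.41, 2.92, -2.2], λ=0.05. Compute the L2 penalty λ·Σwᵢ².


‖w‖₂² = (-2.38)² + (2.0)² + (2.0)² + (2.1)² + (2.41)² + (2.92)² + (-2.2)²
     = 5.6644 + 4 + 4 + 4.41 + 5.8081 + 8.5264 + 4.84
     = 37.2489
λ·‖w‖₂² = 0.05·37.2489 = 1.862445

1.862445


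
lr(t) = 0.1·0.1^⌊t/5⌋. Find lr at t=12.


n_drops = ⌊12/5⌋ = 2
lr = 0.1·0.1^2 = 0.1·0.01 = 0.001

0.001


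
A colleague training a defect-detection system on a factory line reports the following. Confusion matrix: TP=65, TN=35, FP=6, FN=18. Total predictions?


Total = TP + TN + FP + FN
= 65 + 35 + 6 + 18
= 124
(Predicted positive: 71, predicted negative: 53)

124


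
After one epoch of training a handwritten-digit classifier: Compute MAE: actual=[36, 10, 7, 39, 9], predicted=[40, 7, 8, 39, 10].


Absolute errors: |36-40|=4, |10-7|=3, |7-8|=1, |39-39|=0, |9-10|=1
Sum = 9
MAE = 9/5 = 9/5

9/5


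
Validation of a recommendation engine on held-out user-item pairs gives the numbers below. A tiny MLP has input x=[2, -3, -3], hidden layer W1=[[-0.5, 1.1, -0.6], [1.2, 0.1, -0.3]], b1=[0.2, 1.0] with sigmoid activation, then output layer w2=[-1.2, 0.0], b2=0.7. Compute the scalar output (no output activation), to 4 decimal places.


z1[0] = (-0.5)·(2) + (1.1)·(-3) + (-0.6)·(-3) + 0.2 = -2.3
z1[1] = (1.2)·(2) + (0.1)·(-3) + (-0.3)·(-3) + 1.0 = 4.0
h = sigmoid(z1) = [0.0911, 0.982]
output = (-1.2)·(0.0911) + (0.0)·(0.982) + 0.7 = 0.5907

0.5907


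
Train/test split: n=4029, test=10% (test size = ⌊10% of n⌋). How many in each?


Test = ⌊4029·10/100⌋ = 402
Train = 4029 - 402 = 3627

Train: 3627, Test: 402


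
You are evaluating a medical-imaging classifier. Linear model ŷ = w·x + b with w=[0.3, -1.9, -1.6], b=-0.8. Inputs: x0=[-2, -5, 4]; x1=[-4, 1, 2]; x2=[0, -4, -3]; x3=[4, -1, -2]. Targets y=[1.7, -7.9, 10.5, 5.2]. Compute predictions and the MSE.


ŷ0 = (0.3)·(-2) + (-1.9)·(-5) + (-1.6)·(4) - 0.8 = 1.7
ŷ1 = (0.3)·(-4) + (-1.9)·(1) + (-1.6)·(2) - 0.8 = -7.1
ŷ2 = (0.3)·(0) + (-1.9)·(-4) + (-1.6)·(-3) - 0.8 = 11.6
ŷ3 = (0.3)·(4) + (-1.9)·(-1) + (-1.6)·(-2) - 0.8 = 5.5
errors² = [0.0, 0.64, 1.21, 0.09]
MSE = 1.9400/4 = 0.485

0.485


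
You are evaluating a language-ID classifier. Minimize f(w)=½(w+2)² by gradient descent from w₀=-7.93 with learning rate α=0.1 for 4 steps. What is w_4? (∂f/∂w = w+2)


step 1: grad = -7.93+2 = -5.93; w = -7.93 - 0.1·(-5.93) = -7.337
step 2: grad = -7.337+2 = -5.337; w = -7.337 - 0.1·(-5.337) = -6.8033
step 3: grad = -6.8033+2 = -4.8033; w = -6.8033 - 0.1·(-4.8033) = -6.32297
step 4: grad = -6.32297+2 = -4.32297; w = -6.32297 - 0.1·(-4.32297) = -5.890673

-5.890673


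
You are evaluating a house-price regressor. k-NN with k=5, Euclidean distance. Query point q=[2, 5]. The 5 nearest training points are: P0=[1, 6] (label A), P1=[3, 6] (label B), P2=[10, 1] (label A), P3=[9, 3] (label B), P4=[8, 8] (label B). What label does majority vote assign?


d(q,P0) = 1.4142  (label A)
d(q,P1) = 1.4142  (label B)
d(q,P2) = 8.9443  (label A)
d(q,P3) = 7.2801  (label B)
d(q,P4) = 6.7082  (label B)
Votes: A=2, B=3
Majority → B

B


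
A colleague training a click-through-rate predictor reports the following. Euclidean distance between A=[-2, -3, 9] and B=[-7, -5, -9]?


d = √((-2+ 7)² + (-3+ 5)² + (9+ 9)²)
  = √(25 + 4 + 324)
  = √353 = 18.7883

18.7883


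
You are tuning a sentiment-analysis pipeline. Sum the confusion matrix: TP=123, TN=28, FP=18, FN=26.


Total = TP + TN + FP + FN
= 123 + 28 + 18 + 26
= 195
(Predicted positive: 141, predicted negative: 54)

195


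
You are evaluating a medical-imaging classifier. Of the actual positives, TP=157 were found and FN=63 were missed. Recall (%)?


Recall = TP/(TP+FN)
= 157/(157+63)
= 157/220 = 71.36%

71.36%


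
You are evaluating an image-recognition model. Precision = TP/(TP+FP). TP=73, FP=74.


Precision = TP/(TP+FP)
= 73/(73+74)
= 73/147 = 49.66%

49.66%


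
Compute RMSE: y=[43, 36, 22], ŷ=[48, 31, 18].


MSE = 66/3 = 22
RMSE = √(66/3) = 4.6904

4.6904


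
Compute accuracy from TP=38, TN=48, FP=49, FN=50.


Accuracy = (TP+TN)/(TP+TN+FP+FN)
= (38+48)/(185)
= 86/185 = 46.49%

46.49%


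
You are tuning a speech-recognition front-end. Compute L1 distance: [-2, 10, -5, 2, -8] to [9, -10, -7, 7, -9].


d = |-2-9| + |10+ 10| + |-5+ 7| + |2-7| + |-8+ 9|
  = 11 + 20 + 2 + 5 + 1
  = 39

39


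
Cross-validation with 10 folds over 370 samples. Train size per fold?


Fold size = 370/10 = 37
Training per fold = 370 - 37 = 333

333


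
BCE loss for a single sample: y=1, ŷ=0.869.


BCE = -[y·ln(p) + (1-y)·ln(1-p)]
= -1·ln(0.869) - 0
= -ln(0.869) = 0.1404

0.1404


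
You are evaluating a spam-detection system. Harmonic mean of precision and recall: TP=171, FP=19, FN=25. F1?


Precision = 171/190 = 0.9
Recall = 171/196 = 0.8724
F1 = 2·P·R/(P+R) = 2·TP/(2·TP+FP+FN) = 342/(342+19+25) = 342/386 = 0.886

0.886


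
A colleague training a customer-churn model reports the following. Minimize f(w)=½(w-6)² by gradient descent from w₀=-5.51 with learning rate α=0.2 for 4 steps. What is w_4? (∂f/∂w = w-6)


step 1: grad = -5.51-6 = -11.51; w = -5.51 - 0.2·(-11.51) = -3.208
step 2: grad = -3.208-6 = -9.208; w = -3.208 - 0.2·(-9.208) = -1.3664
step 3: grad = -1.3664-6 = -7.3664; w = -1.3664 - 0.2·(-7.3664) = 0.10688
step 4: grad = 0.10688-6 = -5.89312; w = 0.10688 - 0.2·(-5.89312) = 1.285504

1.285504


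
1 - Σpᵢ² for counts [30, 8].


Probabilities: [30/38, 8/38] ≈ [0.7895, 0.2105]
Σpᵢ² = (900 + 64)/38² = 964/1444
Gini = 1 - Σpᵢ² = 1 - 964/1444 = 0.3324

0.3324


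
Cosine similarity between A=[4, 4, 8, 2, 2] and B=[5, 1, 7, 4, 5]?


A·B = 4·5 + 4·1 + 8·7 + 2·4 + 2·5 = 98
‖A‖ = √104 = 10.198, ‖B‖ = √116 = 10.7703
cos = 98/(√104·√116) = 98/√12064 = 0.8922

0.8922


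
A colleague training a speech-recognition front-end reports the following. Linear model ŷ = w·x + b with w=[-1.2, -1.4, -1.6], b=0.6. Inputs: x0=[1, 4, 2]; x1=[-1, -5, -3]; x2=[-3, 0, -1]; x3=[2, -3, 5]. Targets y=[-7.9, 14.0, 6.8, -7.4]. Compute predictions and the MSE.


ŷ0 = (-1.2)·(1) + (-1.4)·(4) + (-1.6)·(2) + 0.6 = -9.4
ŷ1 = (-1.2)·(-1) + (-1.4)·(-5) + (-1.6)·(-3) + 0.6 = 13.6
ŷ2 = (-1.2)·(-3) + (-1.4)·(0) + (-1.6)·(-1) + 0.6 = 5.8
ŷ3 = (-1.2)·(2) + (-1.4)·(-3) + (-1.6)·(5) + 0.6 = -5.6
errors² = [2.25, 0.16, 1.0, 3.24]
MSE = 6.6500/4 = 1.6625

1.6625


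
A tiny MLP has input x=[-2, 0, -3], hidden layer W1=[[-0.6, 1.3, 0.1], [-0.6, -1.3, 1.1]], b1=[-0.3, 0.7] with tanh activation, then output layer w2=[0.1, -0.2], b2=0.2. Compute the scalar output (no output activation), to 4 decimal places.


z1[0] = (-0.6)·(-2) + (1.3)·(0) + (0.1)·(-3) - 0.3 = 0.6
z1[1] = (-0.6)·(-2) + (-1.3)·(0) + (1.1)·(-3) + 0.7 = -1.4
h = tanh(z1) = [0.537, -0.8854]
output = (0.1)·(0.537) + (-0.2)·(-0.8854) + 0.2 = 0.4308

0.4308


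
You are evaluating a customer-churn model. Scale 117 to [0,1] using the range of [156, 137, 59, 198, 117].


min=59, max=198
(117-59)/(198-59) = 58/139 = 0.4173

0.4173


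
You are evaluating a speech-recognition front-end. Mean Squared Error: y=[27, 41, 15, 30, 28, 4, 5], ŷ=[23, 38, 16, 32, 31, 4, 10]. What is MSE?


Squared errors: (27-23)²=16, (41-38)²=9, (15-16)²=1, (30-32)²=4, (28-31)²=9, (4-4)²=0, (5-10)²=25
Sum = 64
MSE = 64/7 = 64/7

64/7


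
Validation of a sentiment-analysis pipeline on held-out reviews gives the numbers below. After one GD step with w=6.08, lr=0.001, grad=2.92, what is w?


w_new = w - α·∇
= 6.08 - 0.001·2.92
= 6.08 - 0.00292
= 6.07708

6.07708


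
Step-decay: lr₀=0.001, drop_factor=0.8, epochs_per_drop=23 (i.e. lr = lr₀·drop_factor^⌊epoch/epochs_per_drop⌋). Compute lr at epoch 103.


n_drops = ⌊103/23⌋ = 4
lr = 0.001·0.8^4 = 0.001·0.4096 = 0.0004096

0.0004096


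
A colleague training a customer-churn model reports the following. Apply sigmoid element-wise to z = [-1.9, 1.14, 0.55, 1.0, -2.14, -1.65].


σ(-1.9) = 1/(1+e^1.9) = 0.1301
σ(1.14) = 1/(1+e^-1.14) = 0.7577
σ(0.55) = 1/(1+e^-0.55) = 0.6341
σ(1.0) = 1/(1+e^-1.0) = 0.7311
σ(-2.14) = 1/(1+e^2.14) = 0.1053
σ(-1.65) = 1/(1+e^1.65) = 0.1611
result = [0.1301, 0.7577, 0.6341, 0.7311, 0.1053, 0.1611]

[0.1301, 0.7577, 0.6341, 0.7311, 0.1053, 0.1611]


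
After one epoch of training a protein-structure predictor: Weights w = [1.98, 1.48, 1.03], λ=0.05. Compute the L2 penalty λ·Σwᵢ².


‖w‖₂² = (1.98)² + (1.48)² + (1.03)²
     = 3.9204 + 2.1904 + 1.0609
     = 7.1717
λ·‖w‖₂² = 0.05·7.1717 = 0.358585

0.358585


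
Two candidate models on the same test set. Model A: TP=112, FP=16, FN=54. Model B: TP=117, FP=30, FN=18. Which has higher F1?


Model A: P=112/128=0.875, R=112/166=0.6747, F1=2PR/(P+R)=2TP/(2TP+FP+FN)=224/294=0.7619
Model B: P=117/147=0.7959, R=117/135=0.8667, F1=2PR/(P+R)=2TP/(2TP+FP+FN)=234/282=0.8298
0.7619 < 0.8298 → Model B

Model B


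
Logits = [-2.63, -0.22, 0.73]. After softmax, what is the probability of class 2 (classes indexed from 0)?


Exponentials: e^-2.63=0.0721, e^-0.22=0.8025, e^0.73=2.0751
Sum = 2.9497
Softmax = [0.0244, 0.2721, 0.7035]
p[2] = 2.0751/2.9497 = 0.7035

0.7035


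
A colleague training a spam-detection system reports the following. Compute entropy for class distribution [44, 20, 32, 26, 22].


Probabilities: [44/144, 20/144, 32/144, 26/144, 22/144] ≈ [0.3056, 0.1389, 0.2222, 0.1806, 0.1528]
H = -((44/144)·log₂(44/144) + (20/144)·log₂(20/144) + (32/144)·log₂(32/144) + (26/144)·log₂(26/144) + (22/144)·log₂(22/144))
  = 2.2604 bits

2.2604 bits


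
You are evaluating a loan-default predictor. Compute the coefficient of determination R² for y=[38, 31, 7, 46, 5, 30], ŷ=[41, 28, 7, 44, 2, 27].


ȳ = 26.1667
SS_res = Σ(y-ŷ)² = 40
SS_tot = Σ(y-ȳ)² = 1386.83
R² = 1 - SS_res/SS_tot = 1 - 0.0288 = 0.9712

0.9712


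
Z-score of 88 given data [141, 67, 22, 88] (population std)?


μ = 79.5, σ = 42.7697
z = (88 - 79.5)/42.7697 = 0.1987

0.1987


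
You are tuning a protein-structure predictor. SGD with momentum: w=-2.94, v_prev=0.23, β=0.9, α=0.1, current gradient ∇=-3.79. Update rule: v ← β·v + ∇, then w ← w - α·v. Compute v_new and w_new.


v_new = 0.9·0.23 - 3.79 = 0.207 - 3.79 = -3.583
w_new = -2.94 - 0.1·-3.583 = -2.94 + 0.3583 = -2.5817

v_new=-3.583, w_new=-2.5817


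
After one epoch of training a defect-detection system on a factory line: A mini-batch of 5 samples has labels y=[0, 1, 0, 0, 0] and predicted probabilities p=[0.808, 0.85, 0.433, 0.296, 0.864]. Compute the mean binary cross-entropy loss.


L[0] = -ln(1-0.808) = -ln(0.192) = 1.6503
L[1] = -ln(0.85) = 0.1625
L[2] = -ln(1-0.433) = -ln(0.567) = 0.5674
L[3] = -ln(1-0.296) = -ln(0.704) = 0.351
L[4] = -ln(1-0.864) = -ln(0.136) = 1.9951
mean = (1.6503 + 0.1625 + 0.5674 + 0.351 + 1.9951)/5 = 0.9453

0.9453


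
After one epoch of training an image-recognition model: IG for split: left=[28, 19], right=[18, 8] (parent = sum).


Parent = [46, 27], H_parent = 0.9506
H_left = 0.9734 (n=47), H_right = 0.8905 (n=26)
H_children = (47/73)·0.9734 + (26/73)·0.8905 = 0.9439
IG = 0.9506 - 0.9439 = 0.0067

0.0067


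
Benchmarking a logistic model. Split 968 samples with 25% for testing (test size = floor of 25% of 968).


Test = ⌊968·25/100⌋ = 242
Train = 968 - 242 = 726

Train: 726, Test: 242


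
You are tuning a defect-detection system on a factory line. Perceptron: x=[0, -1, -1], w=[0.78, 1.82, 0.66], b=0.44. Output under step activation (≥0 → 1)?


z = (0)·(0.78) + (-1)·(1.82) + (-1)·(0.66) + 0.44
  = -2.04
step(z) = 0 (z<0)

0


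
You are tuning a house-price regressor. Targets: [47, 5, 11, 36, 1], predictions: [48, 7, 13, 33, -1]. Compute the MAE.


Absolute errors: |47-48|=1, |5-7|=2, |11-13|=2, |36-33|=3, |1+ 1|=2
Sum = 10
MAE = 10/5 = 2

2


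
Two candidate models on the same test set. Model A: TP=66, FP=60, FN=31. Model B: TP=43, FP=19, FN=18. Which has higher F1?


Model A: P=66/126=0.5238, R=66/97=0.6804, F1=2PR/(P+R)=2TP/(2TP+FP+FN)=132/223=0.5919
Model B: P=43/62=0.6935, R=43/61=0.7049, F1=2PR/(P+R)=2TP/(2TP+FP+FN)=86/123=0.6992
0.5919 < 0.6992 → Model B

Model B


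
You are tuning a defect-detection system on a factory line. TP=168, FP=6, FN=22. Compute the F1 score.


Precision = 168/174 = 0.9655
Recall = 168/190 = 0.8842
F1 = 2·P·R/(P+R) = 2·TP/(2·TP+FP+FN) = 336/(336+6+22) = 336/364 = 0.9231

0.9231


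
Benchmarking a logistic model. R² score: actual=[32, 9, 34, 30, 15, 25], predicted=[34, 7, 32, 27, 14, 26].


ȳ = 24.1667
SS_res = Σ(y-ŷ)² = 23
SS_tot = Σ(y-ȳ)² = 506.83
R² = 1 - SS_res/SS_tot = 1 - 0.0454 = 0.9546

0.9546


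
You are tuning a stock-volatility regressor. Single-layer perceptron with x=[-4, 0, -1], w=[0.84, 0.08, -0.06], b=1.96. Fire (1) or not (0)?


z = (-4)·(0.84) + (0)·(0.08) + (-1)·(-0.06) + 1.96
  = -1.34
step(z) = 0 (z<0)

0


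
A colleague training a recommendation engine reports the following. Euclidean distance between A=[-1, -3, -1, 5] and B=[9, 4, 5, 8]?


d = √((-1-9)² + (-3-4)² + (-1-5)² + (5-8)²)
  = √(100 + 49 + 36 + 9)
  = √194 = 13.9284

13.9284


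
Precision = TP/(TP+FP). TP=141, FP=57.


Precision = TP/(TP+FP)
= 141/(141+57)
= 141/198 = 71.21%

71.21%


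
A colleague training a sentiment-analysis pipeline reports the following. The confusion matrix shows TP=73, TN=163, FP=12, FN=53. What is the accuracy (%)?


Accuracy = (TP+TN)/(TP+TN+FP+FN)
= (73+163)/(301)
= 236/301 = 78.41%

78.41%


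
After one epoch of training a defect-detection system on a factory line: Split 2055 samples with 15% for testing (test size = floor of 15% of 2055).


Test = ⌊2055·15/100⌋ = 308
Train = 2055 - 308 = 1747

Train: 1747, Test: 308


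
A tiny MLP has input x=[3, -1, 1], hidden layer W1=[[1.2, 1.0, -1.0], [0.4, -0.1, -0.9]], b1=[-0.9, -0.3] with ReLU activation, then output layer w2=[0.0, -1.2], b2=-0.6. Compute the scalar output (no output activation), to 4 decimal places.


z1[0] = (1.2)·(3) + (1.0)·(-1) + (-1.0)·(1) - 0.9 = 0.7
z1[1] = (0.4)·(3) + (-0.1)·(-1) + (-0.9)·(1) - 0.3 = 0.1
h = ReLU(z1) = [0.7, 0.1]
output = (0.0)·(0.7) + (-1.2)·(0.1) - 0.6 = -0.72

-0.72


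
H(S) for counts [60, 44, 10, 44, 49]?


Probabilities: [60/207, 44/207, 10/207, 44/207, 49/207] ≈ [0.2899, 0.2126, 0.0483, 0.2126, 0.2367]
H = -((60/207)·log₂(60/207) + (44/207)·log₂(44/207) + (10/207)·log₂(10/207) + (44/207)·log₂(44/207) + (49/207)·log₂(49/207))
  = 2.1709 bits

2.1709 bits


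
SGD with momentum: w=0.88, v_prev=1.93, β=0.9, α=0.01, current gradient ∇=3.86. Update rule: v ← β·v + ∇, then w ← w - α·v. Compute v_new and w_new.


v_new = 0.9·1.93 + 3.86 = 1.737 + 3.86 = 5.597
w_new = 0.88 - 0.01·5.597 = 0.88 - 0.05597 = 0.82403

v_new=5.597, w_new=0.82403


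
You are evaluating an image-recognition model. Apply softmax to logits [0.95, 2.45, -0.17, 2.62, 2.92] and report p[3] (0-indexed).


Exponentials: e^0.95=2.5857, e^2.45=11.5883, e^-0.17=0.8437, e^2.62=13.7357, e^2.92=18.5413
Sum = 47.2947
Softmax = [0.0547, 0.245, 0.0178, 0.2904, 0.392]
p[3] = 13.7357/47.2947 = 0.2904

0.2904


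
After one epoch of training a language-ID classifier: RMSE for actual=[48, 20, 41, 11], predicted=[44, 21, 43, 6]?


MSE = 46/4 = 11.5
RMSE = √(46/4) = 3.3912

3.3912


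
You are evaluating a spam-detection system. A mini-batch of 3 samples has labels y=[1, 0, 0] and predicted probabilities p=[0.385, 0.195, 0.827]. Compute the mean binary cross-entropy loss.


L[0] = -ln(0.385) = 0.9545
L[1] = -ln(1-0.195) = -ln(0.805) = 0.2169
L[2] = -ln(1-0.827) = -ln(0.173) = 1.7545
mean = (0.9545 + 0.2169 + 1.7545)/3 = 0.9753

0.9753


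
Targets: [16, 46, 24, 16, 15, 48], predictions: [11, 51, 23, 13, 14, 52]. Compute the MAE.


Absolute errors: |16-11|=5, |46-51|=5, |24-23|=1, |16-13|=3, |15-14|=1, |48-52|=4
Sum = 19
MAE = 19/6 = 19/6

19/6


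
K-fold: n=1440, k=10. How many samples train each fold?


Fold size = 1440/10 = 144
Training per fold = 1440 - 144 = 1296

1296


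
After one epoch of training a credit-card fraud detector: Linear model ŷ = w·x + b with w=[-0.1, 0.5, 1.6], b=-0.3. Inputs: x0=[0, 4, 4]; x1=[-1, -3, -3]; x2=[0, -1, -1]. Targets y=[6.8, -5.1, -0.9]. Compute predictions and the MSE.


ŷ0 = (-0.1)·(0) + (0.5)·(4) + (1.6)·(4) - 0.3 = 8.1
ŷ1 = (-0.1)·(-1) + (0.5)·(-3) + (1.6)·(-3) - 0.3 = -6.5
ŷ2 = (-0.1)·(0) + (0.5)·(-1) + (1.6)·(-1) - 0.3 = -2.4
errors² = [1.69, 1.96, 2.25]
MSE = 5.9000/3 = 1.9667

1.9667


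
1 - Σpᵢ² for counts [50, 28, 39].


Probabilities: [50/117, 28/117, 39/117] ≈ [0.4274, 0.2393, 0.3333]
Σpᵢ² = (2500 + 784 + 1521)/117² = 4805/13689
Gini = 1 - Σpᵢ² = 1 - 4805/13689 = 0.649

0.649


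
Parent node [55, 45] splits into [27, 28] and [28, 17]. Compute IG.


Parent = [55, 45], H_parent = 0.9928
H_left = 0.9998 (n=55), H_right = 0.9565 (n=45)
H_children = (55/100)·0.9998 + (45/100)·0.9565 = 0.9803
IG = 0.9928 - 0.9803 = 0.0125

0.0125


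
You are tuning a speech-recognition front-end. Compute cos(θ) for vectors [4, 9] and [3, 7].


A·B = 4·3 + 9·7 = 75
‖A‖ = √97 = 9.8489, ‖B‖ = √58 = 7.6158
cos = 75/(√97·√58) = 75/√5626 = 0.9999

0.9999


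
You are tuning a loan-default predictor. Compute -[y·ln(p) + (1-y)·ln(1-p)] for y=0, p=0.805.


BCE = -[y·ln(p) + (1-y)·ln(1-p)]
= -0 - 1·ln(1-0.805)
= -ln(0.195) = 1.6348

1.6348


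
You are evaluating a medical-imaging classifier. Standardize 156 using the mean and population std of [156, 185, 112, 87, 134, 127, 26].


μ = 118.1429, σ = 47.4053
z = (156 - 118.1429)/47.4053 = 0.7986

0.7986


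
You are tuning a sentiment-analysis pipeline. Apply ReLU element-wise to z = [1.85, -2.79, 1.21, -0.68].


ReLU(1.85) = max(0, 1.85) = 1.85
ReLU(-2.79) = max(0, -2.79) = 0.0
ReLU(1.21) = max(0, 1.21) = 1.21
ReLU(-0.68) = max(0, -0.68) = 0.0
result = [1.85, 0.0, 1.21, 0.0]

[1.85, 0.0, 1.21, 0.0]


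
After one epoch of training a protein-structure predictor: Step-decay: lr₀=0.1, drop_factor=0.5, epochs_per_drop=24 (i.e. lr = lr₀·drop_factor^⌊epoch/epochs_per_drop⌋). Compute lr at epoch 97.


n_drops = ⌊97/24⌋ = 4
lr = 0.1·0.5^4 = 0.1·0.0625 = 0.00625

0.00625


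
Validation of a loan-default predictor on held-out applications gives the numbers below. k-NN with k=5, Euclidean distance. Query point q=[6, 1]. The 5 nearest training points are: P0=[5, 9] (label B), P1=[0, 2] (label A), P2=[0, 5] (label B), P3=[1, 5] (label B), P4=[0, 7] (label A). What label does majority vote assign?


d(q,P0) = 8.0623  (label B)
d(q,P1) = 6.0828  (label A)
d(q,P2) = 7.2111  (label B)
d(q,P3) = 6.4031  (label B)
d(q,P4) = 8.4853  (label A)
Votes: A=2, B=3
Majority → B

B


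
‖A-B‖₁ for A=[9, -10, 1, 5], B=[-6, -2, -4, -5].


d = |9+ 6| + |-10+ 2| + |1+ 4| + |5+ 5|
  = 15 + 8 + 5 + 10
  = 38

38


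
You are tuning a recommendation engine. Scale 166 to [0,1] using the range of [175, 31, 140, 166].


min=31, max=175
(166-31)/(175-31) = 135/144 = 0.9375

0.9375


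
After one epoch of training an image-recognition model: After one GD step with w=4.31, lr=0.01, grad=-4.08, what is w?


w_new = w - α·∇
= 4.31 - 0.01·-4.08
= 4.31 + 0.0408
= 4.3508

4.3508


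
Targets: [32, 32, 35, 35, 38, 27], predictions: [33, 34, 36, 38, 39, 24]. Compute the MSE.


Squared errors: (32-33)²=1, (32-34)²=4, (35-36)²=1, (35-38)²=9, (38-39)²=1, (27-24)²=9
Sum = 25
MSE = 25/6 = 25/6

25/6


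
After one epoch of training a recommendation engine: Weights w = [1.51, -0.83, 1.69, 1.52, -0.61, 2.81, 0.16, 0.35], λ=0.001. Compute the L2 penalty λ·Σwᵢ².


‖w‖₂² = (1.51)² + (-0.83)² + (1.69)² + (1.52)² + (-0.61)² + (2.81)² + (0.16)² + (0.35)²
     = 2.2801 + 0.6889 + 2.8561 + 2.3104 + 0.3721 + 7.8961 + 0.0256 + 0.1225
     = 16.5518
λ·‖w‖₂² = 0.001·16.5518 = 0.016552

0.016552


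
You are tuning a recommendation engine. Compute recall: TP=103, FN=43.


Recall = TP/(TP+FN)
= 103/(103+43)
= 103/146 = 70.55%

70.55%


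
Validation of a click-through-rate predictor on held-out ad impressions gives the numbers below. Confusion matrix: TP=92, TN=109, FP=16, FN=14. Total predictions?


Total = TP + TN + FP + FN
= 92 + 109 + 16 + 14
= 231
(Predicted positive: 108, predicted negative: 123)

231


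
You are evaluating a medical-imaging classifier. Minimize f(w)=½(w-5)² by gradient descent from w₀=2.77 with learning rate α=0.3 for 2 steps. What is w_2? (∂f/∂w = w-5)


step 1: grad = 2.77-5 = -2.23; w = 2.77 - 0.3·(-2.23) = 3.439
step 2: grad = 3.439-5 = -1.561; w = 3.439 - 0.3·(-1.561) = 3.9073

3.9073


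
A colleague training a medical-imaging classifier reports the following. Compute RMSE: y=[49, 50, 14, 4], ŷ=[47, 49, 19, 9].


MSE = 55/4 = 13.75
RMSE = √(55/4) = 3.7081

3.7081


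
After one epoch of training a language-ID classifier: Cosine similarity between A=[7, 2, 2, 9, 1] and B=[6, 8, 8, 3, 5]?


A·B = 7·6 + 2·8 + 2·8 + 9·3 + 1·5 = 106
‖A‖ = √139 = 11.7898, ‖B‖ = √198 = 14.0712
cos = 106/(√139·√198) = 106/√27522 = 0.6389

0.6389


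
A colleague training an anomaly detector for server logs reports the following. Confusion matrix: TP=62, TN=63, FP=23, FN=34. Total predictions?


Total = TP + TN + FP + FN
= 62 + 63 + 23 + 34
= 182
(Predicted positive: 85, predicted negative: 97)

182


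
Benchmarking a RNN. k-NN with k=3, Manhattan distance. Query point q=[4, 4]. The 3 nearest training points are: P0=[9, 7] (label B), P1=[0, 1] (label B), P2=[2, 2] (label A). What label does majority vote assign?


d(q,P0) = 8  (label B)
d(q,P1) = 7  (label B)
d(q,P2) = 4  (label A)
Votes: A=1, B=2
Majority → B

B


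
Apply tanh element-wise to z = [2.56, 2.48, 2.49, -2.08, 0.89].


tanh(2.56) = 0.9881
tanh(2.48) = 0.9861
tanh(2.49) = 0.9863
tanh(-2.08) = -0.9693
tanh(0.89) = 0.7114
result = [0.9881, 0.9861, 0.9863, -0.9693, 0.7114]

[0.9881, 0.9861, 0.9863, -0.9693, 0.7114]


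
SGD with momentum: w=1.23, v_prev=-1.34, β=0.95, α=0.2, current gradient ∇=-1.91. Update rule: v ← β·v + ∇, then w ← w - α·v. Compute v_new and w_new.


v_new = 0.95·-1.34 - 1.91 = -1.273 - 1.91 = -3.183
w_new = 1.23 - 0.2·-3.183 = 1.23 + 0.6366 = 1.8666

v_new=-3.183, w_new=1.8666


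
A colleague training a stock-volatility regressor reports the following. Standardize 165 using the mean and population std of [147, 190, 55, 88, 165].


μ = 129, σ = 49.996
z = (165 - 129)/49.996 = 0.7201

0.7201


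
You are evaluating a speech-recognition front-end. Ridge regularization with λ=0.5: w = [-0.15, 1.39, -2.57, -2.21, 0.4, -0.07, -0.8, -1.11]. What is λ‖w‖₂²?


‖w‖₂² = (-0.15)² + (1.39)² + (-2.57)² + (-2.21)² + (0.4)² + (-0.07)² + (-0.8)² + (-1.11)²
     = 0.0225 + 1.9321 + 6.6049 + 4.8841 + 0.16 + 0.0049 + 0.64 + 1.2321
     = 15.4806
λ·‖w‖₂² = 0.5·15.4806 = 7.7403

7.7403


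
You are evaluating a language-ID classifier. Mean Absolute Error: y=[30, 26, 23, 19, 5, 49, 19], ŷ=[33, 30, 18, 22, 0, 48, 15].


Absolute errors: |30-33|=3, |26-30|=4, |23-18|=5, |19-22|=3, |5-0|=5, |49-48|=1, |19-15|=4
Sum = 25
MAE = 25/7 = 25/7

25/7


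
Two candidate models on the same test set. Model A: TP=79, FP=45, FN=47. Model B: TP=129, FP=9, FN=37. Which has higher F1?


Model A: P=79/124=0.6371, R=79/126=0.627, F1=2PR/(P+R)=2TP/(2TP+FP+FN)=158/250=0.632
Model B: P=129/138=0.9348, R=129/166=0.7771, F1=2PR/(P+R)=2TP/(2TP+FP+FN)=258/304=0.8487
0.632 < 0.8487 → Model B

Model B


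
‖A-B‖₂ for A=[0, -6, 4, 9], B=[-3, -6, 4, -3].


d = √((0+ 3)² + (-6+ 6)² + (4-4)² + (9+ 3)²)
  = √(9 + 0 + 0 + 144)
  = √153 = 12.3693

12.3693


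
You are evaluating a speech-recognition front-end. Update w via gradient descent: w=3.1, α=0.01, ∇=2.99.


w_new = w - α·∇
= 3.1 - 0.01·2.99
= 3.1 - 0.0299
= 3.0701

3.0701


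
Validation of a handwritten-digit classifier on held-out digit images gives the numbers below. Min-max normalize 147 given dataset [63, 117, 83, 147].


min=63, max=147
(147-63)/(147-63) = 84/84 = 1.0

1.0


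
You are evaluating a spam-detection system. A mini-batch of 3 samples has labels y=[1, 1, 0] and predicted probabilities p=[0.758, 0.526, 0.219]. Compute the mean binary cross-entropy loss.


L[0] = -ln(0.758) = 0.2771
L[1] = -ln(0.526) = 0.6425
L[2] = -ln(1-0.219) = -ln(0.781) = 0.2472
mean = (0.2771 + 0.6425 + 0.2472)/3 = 0.3889

0.3889


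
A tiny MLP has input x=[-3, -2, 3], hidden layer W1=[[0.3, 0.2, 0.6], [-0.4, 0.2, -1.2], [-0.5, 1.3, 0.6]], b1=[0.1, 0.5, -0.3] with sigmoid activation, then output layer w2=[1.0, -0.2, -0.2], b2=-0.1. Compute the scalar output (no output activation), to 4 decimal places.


z1[0] = (0.3)·(-3) + (0.2)·(-2) + (0.6)·(3) + 0.1 = 0.6
z1[1] = (-0.4)·(-3) + (0.2)·(-2) + (-1.2)·(3) + 0.5 = -2.3
z1[2] = (-0.5)·(-3) + (1.3)·(-2) + (0.6)·(3) - 0.3 = 0.4
h = sigmoid(z1) = [0.6457, 0.0911, 0.5987]
output = (1.0)·(0.6457) + (-0.2)·(0.0911) + (-0.2)·(0.5987) - 0.1 = 0.4077

0.4077


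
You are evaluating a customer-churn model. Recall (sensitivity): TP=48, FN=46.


Recall = TP/(TP+FN)
= 48/(48+46)
= 48/94 = 51.06%

51.06%


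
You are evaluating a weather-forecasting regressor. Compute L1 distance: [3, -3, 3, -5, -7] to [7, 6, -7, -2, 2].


d = |3-7| + |-3-6| + |3+ 7| + |-5+ 2| + |-7-2|
  = 4 + 9 + 10 + 3 + 9
  = 35

35


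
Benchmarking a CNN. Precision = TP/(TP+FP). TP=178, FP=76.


Precision = TP/(TP+FP)
= 178/(178+76)
= 178/254 = 70.08%

70.08%


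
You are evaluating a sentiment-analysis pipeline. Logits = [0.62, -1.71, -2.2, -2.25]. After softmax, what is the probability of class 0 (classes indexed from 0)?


Exponentials: e^0.62=1.8589, e^-1.71=0.1809, e^-2.2=0.1108, e^-2.25=0.1054
Sum = 2.256
Softmax = [0.824, 0.0802, 0.0491, 0.0467]
p[0] = 1.8589/2.256 = 0.824

0.824


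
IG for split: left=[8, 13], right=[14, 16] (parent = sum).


Parent = [22, 29], H_parent = 0.9864
H_left = 0.9587 (n=21), H_right = 0.9968 (n=30)
H_children = (21/51)·0.9587 + (30/51)·0.9968 = 0.9811
IG = 0.9864 - 0.9811 = 0.0053

0.0053


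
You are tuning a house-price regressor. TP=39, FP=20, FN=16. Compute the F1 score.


Precision = 39/59 = 0.661
Recall = 39/55 = 0.7091
F1 = 2·P·R/(P+R) = 2·TP/(2·TP+FP+FN) = 78/(78+20+16) = 78/114 = 0.6842

0.6842


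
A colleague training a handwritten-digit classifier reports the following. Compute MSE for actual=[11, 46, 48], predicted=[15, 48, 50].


Squared errors: (11-15)²=16, (46-48)²=4, (48-50)²=4
Sum = 24
MSE = 24/3 = 8

8


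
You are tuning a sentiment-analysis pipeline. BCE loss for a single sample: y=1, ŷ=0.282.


BCE = -[y·ln(p) + (1-y)·ln(1-p)]
= -1·ln(0.282) - 0
= -ln(0.282) = 1.2658

1.2658


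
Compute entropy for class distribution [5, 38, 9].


Probabilities: [5/52, 38/52, 9/52] ≈ [0.0962, 0.7308, 0.1731]
H = -((5/52)·log₂(5/52) + (38/52)·log₂(38/52) + (9/52)·log₂(9/52))
  = 1.0935 bits

1.0935 bits


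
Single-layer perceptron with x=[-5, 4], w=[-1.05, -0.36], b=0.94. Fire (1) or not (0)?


z = (-5)·(-1.05) + (4)·(-0.36) + 0.94
  = 4.75
step(z) = 1 (z≥0)

1


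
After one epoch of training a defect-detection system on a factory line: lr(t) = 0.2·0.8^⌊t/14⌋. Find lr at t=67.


n_drops = ⌊67/14⌋ = 4
lr = 0.2·0.8^4 = 0.2·0.4096 = 0.08192

0.08192


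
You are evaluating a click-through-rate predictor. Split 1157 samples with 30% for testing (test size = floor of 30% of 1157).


Test = ⌊1157·30/100⌋ = 347
Train = 1157 - 347 = 810

Train: 810, Test: 347


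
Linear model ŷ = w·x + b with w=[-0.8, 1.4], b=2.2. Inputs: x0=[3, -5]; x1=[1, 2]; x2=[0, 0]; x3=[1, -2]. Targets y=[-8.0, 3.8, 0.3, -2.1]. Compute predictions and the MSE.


ŷ0 = (-0.8)·(3) + (1.4)·(-5) + 2.2 = -7.2
ŷ1 = (-0.8)·(1) + (1.4)·(2) + 2.2 = 4.2
ŷ2 = (-0.8)·(0) + (1.4)·(0) + 2.2 = 2.2
ŷ3 = (-0.8)·(1) + (1.4)·(-2) + 2.2 = -1.4
errors² = [0.64, 0.16, 3.61, 0.49]
MSE = 4.9000/4 = 1.225

1.225


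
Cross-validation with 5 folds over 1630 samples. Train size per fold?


Fold size = 1630/5 = 326
Training per fold = 1630 - 326 = 1304

1304


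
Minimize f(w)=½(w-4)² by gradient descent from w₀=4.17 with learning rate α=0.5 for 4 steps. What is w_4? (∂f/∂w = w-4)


step 1: grad = 4.17-4 = 0.17; w = 4.17 - 0.5·(0.17) = 4.085
step 2: grad = 4.085-4 = 0.085; w = 4.085 - 0.5·(0.085) = 4.0425
step 3: grad = 4.0425-4 = 0.0425; w = 4.0425 - 0.5·(0.0425) = 4.02125
step 4: grad = 4.02125-4 = 0.02125; w = 4.02125 - 0.5·(0.02125) = 4.010625

4.010625


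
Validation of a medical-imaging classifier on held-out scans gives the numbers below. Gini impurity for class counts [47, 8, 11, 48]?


Probabilities: [47/114, 8/114, 11/114, 48/114] ≈ [0.4123, 0.0702, 0.0965, 0.4211]
Σpᵢ² = (2209 + 64 + 121 + 2304)/114² = 4698/12996
Gini = 1 - Σpᵢ² = 1 - 4698/12996 = 0.6385

0.6385


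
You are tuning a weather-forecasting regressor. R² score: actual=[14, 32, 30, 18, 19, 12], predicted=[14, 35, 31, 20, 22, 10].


ȳ = 20.8333
SS_res = Σ(y-ŷ)² = 27
SS_tot = Σ(y-ȳ)² = 344.83
R² = 1 - SS_res/SS_tot = 1 - 0.0783 = 0.9217

0.9217


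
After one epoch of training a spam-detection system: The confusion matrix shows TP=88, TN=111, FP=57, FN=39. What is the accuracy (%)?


Accuracy = (TP+TN)/(TP+TN+FP+FN)
= (88+111)/(295)
= 199/295 = 67.46%

67.46%


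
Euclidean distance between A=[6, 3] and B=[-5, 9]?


d = √((6+ 5)² + (3-9)²)
  = √(121 + 36)
  = √157 = 12.53

12.53


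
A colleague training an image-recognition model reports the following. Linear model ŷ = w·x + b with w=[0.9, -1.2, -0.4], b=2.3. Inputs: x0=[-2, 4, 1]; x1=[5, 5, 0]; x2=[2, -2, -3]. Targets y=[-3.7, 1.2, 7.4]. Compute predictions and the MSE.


ŷ0 = (0.9)·(-2) + (-1.2)·(4) + (-0.4)·(1) + 2.3 = -4.7
ŷ1 = (0.9)·(5) + (-1.2)·(5) + (-0.4)·(0) + 2.3 = 0.8
ŷ2 = (0.9)·(2) + (-1.2)·(-2) + (-0.4)·(-3) + 2.3 = 7.7
errors² = [1.0, 0.16, 0.09]
MSE = 1.2500/3 = 0.4167

0.4167


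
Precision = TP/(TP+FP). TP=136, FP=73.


Precision = TP/(TP+FP)
= 136/(136+73)
= 136/209 = 65.07%

65.07%


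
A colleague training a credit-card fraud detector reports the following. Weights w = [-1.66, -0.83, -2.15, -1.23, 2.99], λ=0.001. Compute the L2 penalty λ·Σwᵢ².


‖w‖₂² = (-1.66)² + (-0.83)² + (-2.15)² + (-1.23)² + (2.99)²
     = 2.7556 + 0.6889 + 4.6225 + 1.5129 + 8.9401
     = 18.52
λ·‖w‖₂² = 0.001·18.52 = 0.01852

0.01852


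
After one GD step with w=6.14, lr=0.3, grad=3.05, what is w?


w_new = w - α·∇
= 6.14 - 0.3·3.05
= 6.14 - 0.915
= 5.225

5.225


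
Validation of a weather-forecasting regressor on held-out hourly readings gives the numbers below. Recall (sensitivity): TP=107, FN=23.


Recall = TP/(TP+FN)
= 107/(107+23)
= 107/130 = 82.31%

82.31%


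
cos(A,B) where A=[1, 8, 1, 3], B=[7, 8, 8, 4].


A·B = 1·7 + 8·8 + 1·8 + 3·4 = 91
‖A‖ = √75 = 8.6603, ‖B‖ = √193 = 13.8924
cos = 91/(√75·√193) = 91/√14475 = 0.7564

0.7564


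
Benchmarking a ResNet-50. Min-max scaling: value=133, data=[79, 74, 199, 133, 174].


min=74, max=199
(133-74)/(199-74) = 59/125 = 0.472

0.472


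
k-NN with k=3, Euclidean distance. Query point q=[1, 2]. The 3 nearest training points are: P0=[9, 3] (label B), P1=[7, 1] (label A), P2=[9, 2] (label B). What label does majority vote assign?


d(q,P0) = 8.0623  (label B)
d(q,P1) = 6.0828  (label A)
d(q,P2) = 8.0  (label B)
Votes: A=1, B=2
Majority → B

B


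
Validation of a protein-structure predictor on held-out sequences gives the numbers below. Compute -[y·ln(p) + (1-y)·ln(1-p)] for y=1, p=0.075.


BCE = -[y·ln(p) + (1-y)·ln(1-p)]
= -1·ln(0.075) - 0
= -ln(0.075) = 2.5903

2.5903


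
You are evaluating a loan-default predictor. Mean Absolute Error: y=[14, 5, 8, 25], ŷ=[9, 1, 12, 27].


Absolute errors: |14-9|=5, |5-1|=4, |8-12|=4, |25-27|=2
Sum = 15
MAE = 15/4 = 15/4

15/4


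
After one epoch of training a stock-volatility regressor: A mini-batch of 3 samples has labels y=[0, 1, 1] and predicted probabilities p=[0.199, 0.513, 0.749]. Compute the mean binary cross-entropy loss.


L[0] = -ln(1-0.199) = -ln(0.801) = 0.2219
L[1] = -ln(0.513) = 0.6675
L[2] = -ln(0.749) = 0.289
mean = (0.2219 + 0.6675 + 0.289)/3 = 0.3928

0.3928


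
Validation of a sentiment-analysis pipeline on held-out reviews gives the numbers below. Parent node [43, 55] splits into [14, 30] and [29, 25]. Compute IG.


Parent = [43, 55], H_parent = 0.9892
H_left = 0.9024 (n=44), H_right = 0.996 (n=54)
H_children = (44/98)·0.9024 + (54/98)·0.996 = 0.954
IG = 0.9892 - 0.954 = 0.0352

0.0352


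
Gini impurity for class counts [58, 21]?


Probabilities: [58/79, 21/79] ≈ [0.7342, 0.2658]
Σpᵢ² = (3364 + 441)/79² = 3805/6241
Gini = 1 - Σpᵢ² = 1 - 3805/6241 = 0.3903

0.3903


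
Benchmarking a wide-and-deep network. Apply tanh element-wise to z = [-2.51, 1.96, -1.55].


tanh(-2.51) = -0.9869
tanh(1.96) = 0.9611
tanh(-1.55) = -0.9138
result = [-0.9869, 0.9611, -0.9138]

[-0.9869, 0.9611, -0.9138]


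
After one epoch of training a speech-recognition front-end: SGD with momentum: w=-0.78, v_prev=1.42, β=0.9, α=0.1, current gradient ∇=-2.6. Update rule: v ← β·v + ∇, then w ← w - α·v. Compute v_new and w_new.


v_new = 0.9·1.42 - 2.6 = 1.278 - 2.6 = -1.322
w_new = -0.78 - 0.1·-1.322 = -0.78 + 0.1322 = -0.6478

v_new=-1.322, w_new=-0.6478


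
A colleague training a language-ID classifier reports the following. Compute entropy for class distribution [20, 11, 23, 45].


Probabilities: [20/99, 11/99, 23/99, 45/99] ≈ [0.202, 0.1111, 0.2323, 0.4545]
H = -((20/99)·log₂(20/99) + (11/99)·log₂(11/99) + (23/99)·log₂(23/99) + (45/99)·log₂(45/99))
  = 1.8246 bits

1.8246 bits


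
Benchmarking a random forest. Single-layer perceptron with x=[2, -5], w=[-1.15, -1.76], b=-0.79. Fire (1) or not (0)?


z = (2)·(-1.15) + (-5)·(-1.76) - 0.79
  = 5.71
step(z) = 1 (z≥0)

1


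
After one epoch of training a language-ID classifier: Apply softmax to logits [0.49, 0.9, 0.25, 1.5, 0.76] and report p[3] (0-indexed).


Exponentials: e^0.49=1.6323, e^0.9=2.4596, e^0.25=1.284, e^1.5=4.4817, e^0.76=2.1383
Sum = 11.9959
Softmax = [0.1361, 0.205, 0.107, 0.3736, 0.1783]
p[3] = 4.4817/11.9959 = 0.3736

0.3736


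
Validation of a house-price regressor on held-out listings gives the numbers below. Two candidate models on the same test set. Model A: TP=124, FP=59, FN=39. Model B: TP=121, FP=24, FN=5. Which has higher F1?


Model A: P=124/183=0.6776, R=124/163=0.7607, F1=2PR/(P+R)=2TP/(2TP+FP+FN)=248/346=0.7168
Model B: P=121/145=0.8345, R=121/126=0.9603, F1=2PR/(P+R)=2TP/(2TP+FP+FN)=242/271=0.893
0.7168 < 0.893 → Model B

Model B


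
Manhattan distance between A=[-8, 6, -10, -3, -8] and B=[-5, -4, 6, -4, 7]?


d = |-8+ 5| + |6+ 4| + |-10-6| + |-3+ 4| + |-8-7|
  = 3 + 10 + 16 + 1 + 15
  = 45

45


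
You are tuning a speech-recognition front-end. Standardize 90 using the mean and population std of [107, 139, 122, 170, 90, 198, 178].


μ = 143.4286, σ = 36.9163
z = (90 - 143.4286)/36.9163 = -1.4473

-1.4473


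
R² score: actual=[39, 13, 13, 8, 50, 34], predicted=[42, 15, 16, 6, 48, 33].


ȳ = 26.1667
SS_res = Σ(y-ŷ)² = 31
SS_tot = Σ(y-ȳ)² = 1470.83
R² = 1 - SS_res/SS_tot = 1 - 0.0211 = 0.9789

0.9789


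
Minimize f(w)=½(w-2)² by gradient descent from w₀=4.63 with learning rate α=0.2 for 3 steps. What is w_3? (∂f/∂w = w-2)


step 1: grad = 4.63-2 = 2.63; w = 4.63 - 0.2·(2.63) = 4.104
step 2: grad = 4.104-2 = 2.104; w = 4.104 - 0.2·(2.104) = 3.6832
step 3: grad = 3.6832-2 = 1.6832; w = 3.6832 - 0.2·(1.6832) = 3.34656

3.34656


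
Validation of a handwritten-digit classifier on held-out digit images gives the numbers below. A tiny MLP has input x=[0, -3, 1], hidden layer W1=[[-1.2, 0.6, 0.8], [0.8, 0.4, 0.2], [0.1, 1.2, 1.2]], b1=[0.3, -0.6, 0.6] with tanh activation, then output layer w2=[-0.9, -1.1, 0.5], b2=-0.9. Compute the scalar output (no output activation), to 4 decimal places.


z1[0] = (-1.2)·(0) + (0.6)·(-3) + (0.8)·(1) + 0.3 = -0.7
z1[1] = (0.8)·(0) + (0.4)·(-3) + (0.2)·(1) - 0.6 = -1.6
z1[2] = (0.1)·(0) + (1.2)·(-3) + (1.2)·(1) + 0.6 = -1.8
h = tanh(z1) = [-0.6044, -0.9217, -0.9468]
output = (-0.9)·(-0.6044) + (-1.1)·(-0.9217) + (0.5)·(-0.9468) - 0.9 = 0.1844

0.1844


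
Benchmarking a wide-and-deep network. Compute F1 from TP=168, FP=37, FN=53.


Precision = 168/205 = 0.8195
Recall = 168/221 = 0.7602
F1 = 2·P·R/(P+R) = 2·TP/(2·TP+FP+FN) = 336/(336+37+53) = 336/426 = 0.7887

0.7887


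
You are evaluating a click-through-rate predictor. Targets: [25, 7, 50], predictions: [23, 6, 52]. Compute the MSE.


Squared errors: (25-23)²=4, (7-6)²=1, (50-52)²=4
Sum = 9
MSE = 9/3 = 3

3
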